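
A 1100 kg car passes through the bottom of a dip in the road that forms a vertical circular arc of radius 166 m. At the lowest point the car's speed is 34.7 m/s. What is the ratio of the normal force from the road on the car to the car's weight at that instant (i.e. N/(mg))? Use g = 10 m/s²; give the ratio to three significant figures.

At the bottom, N − mg = mv²/r, so N = m(v²/r + g) and N/(mg) = v²/(rg) + 1 = (34.7)²/(166 × 10.0) + 1 = 0.7254 + 1 = 1.725.

1.73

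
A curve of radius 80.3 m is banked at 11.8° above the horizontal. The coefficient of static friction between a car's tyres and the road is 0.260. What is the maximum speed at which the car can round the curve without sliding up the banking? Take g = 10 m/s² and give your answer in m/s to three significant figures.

20.0 m/s

At the maximum speed, friction acts down the slope at its limiting value f = μN. Radially (horizontal, toward centre): N sinθ + μN cosθ = mv²/r. Vertically: N cosθ − μN sinθ = mg.
Dividing: v² = r g (sinθ + μcosθ)/(cosθ − μsinθ).
sinθ + μcosθ = 0.2045 + 0.260×0.9789 = 0.4590; cosθ − μsinθ = 0.9789 − 0.260×0.2045 = 0.9257.
v² = 80.3 × 10.0 × 0.4590/0.9257 = 398.2 m²/s², so v = 19.95 m/s.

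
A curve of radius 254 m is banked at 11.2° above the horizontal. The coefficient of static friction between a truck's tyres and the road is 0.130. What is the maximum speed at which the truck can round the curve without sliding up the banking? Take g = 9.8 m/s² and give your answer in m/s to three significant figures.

28.9 m/s

At the maximum speed, friction acts down the slope at its limiting value f = μN. Radially (horizontal, toward centre): N sinθ + μN cosθ = mv²/r. Vertically: N cosθ − μN sinθ = mg.
Dividing: v² = r g (sinθ + μcosθ)/(cosθ − μsinθ).
sinθ + μcosθ = 0.1942 + 0.130×0.9810 = 0.3218; cosθ − μsinθ = 0.9810 − 0.130×0.1942 = 0.9557.
v² = 254 × 9.8 × 0.3218/0.9557 = 838.0 m²/s², so v = 28.95 m/s.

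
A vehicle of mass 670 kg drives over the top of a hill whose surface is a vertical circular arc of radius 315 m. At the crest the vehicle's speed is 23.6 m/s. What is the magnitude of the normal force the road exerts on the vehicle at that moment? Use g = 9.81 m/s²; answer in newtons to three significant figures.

5390 N

At the crest the centripetal acceleration points downward (toward the centre of the arc), so mg − N = mv²/r.
N = m(g − v²/r) = 670 × (9.81 − (23.6)²/315) = 670 × (9.81 − 1.768) = 670 × 8.042 = 5388 N.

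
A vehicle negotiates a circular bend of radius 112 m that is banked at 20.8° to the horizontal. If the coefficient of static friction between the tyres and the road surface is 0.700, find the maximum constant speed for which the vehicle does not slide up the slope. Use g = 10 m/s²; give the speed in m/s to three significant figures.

At the maximum speed, friction acts down the slope at its limiting value f = μN. Radially (horizontal, toward centre): N sinθ + μN cosθ = mv²/r. Vertically: N cosθ − μN sinθ = mg.
Dividing: v² = r g (sinθ + μcosθ)/(cosθ − μsinθ).
sinθ + μcosθ = 0.3551 + 0.700×0.9348 = 1.009; cosθ − μsinθ = 0.9348 − 0.700×0.3551 = 0.6863.
v² = 112 × 10.0 × 1.009/0.6863 = 1648 m²/s², so v = 40.59 m/s.

40.6 m/s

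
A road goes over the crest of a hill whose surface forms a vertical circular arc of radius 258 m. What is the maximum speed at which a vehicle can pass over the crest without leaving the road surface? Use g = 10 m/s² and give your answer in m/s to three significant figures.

50.8 m/s

At the crest the centre of the circle is below the vehicle, so the net downward (centripetal) force is mg − N = mv²/r.
The vehicle leaves the road when N → 0, giving v_max = √(g r) = √(10.0 × 258) = 50.79 m/s.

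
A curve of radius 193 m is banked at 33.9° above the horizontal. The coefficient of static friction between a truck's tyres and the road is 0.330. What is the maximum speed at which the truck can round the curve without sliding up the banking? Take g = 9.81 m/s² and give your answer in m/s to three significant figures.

49.4 m/s

At the maximum speed, friction acts down the slope at its limiting value f = μN. Radially (horizontal, toward centre): N sinθ + μN cosθ = mv²/r. Vertically: N cosθ − μN sinθ = mg.
Dividing: v² = r g (sinθ + μcosθ)/(cosθ − μsinθ).
sinθ + μcosθ = 0.5577 + 0.330×0.8300 = 0.8316; cosθ − μsinθ = 0.8300 − 0.330×0.5577 = 0.6460.
v² = 193 × 9.81 × 0.8316/0.6460 = 2438 m²/s², so v = 49.37 m/s.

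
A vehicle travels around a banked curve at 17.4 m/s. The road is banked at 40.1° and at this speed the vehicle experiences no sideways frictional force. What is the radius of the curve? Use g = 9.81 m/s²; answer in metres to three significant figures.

Frictionless banking: tanθ = v²/(rg), so r = v²/(g tanθ).
r = (17.4)²/(9.81 × tan 40.1°) = 302.8/(9.81 × 0.8421) = 302.8/8.261 = 36.65 m.

36.7 m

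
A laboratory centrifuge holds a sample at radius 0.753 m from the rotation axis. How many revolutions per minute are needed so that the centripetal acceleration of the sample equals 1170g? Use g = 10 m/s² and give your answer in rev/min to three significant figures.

Require ω²r = 1170g, so ω = √(1170 × 10.0/0.753) = 124.7 rad/s.
In rev/min: ω × 60/(2π) = 124.7 × 60/(2π) = 1190 rev/min.

1190 rev/min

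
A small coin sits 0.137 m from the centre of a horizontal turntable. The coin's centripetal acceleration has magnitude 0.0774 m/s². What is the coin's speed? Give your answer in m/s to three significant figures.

a_c = v²/r ⇒ v = √(a_c · r) = √(0.0774 × 0.137) = √0.01060 = 0.1030 m/s.

0.103 m/s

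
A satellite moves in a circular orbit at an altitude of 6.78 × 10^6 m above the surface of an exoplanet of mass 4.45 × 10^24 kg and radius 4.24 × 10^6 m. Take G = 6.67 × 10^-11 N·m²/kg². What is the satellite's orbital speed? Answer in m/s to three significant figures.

5190 m/s

Orbital radius r = R + h = 4.24 × 10^6 + 6.78 × 10^6 = 1.102 × 10^7 m.
Gravity supplies the centripetal force: G M m / r² = m v² / r, so v = √(GM/r).
v = √(6.67 × 10^-11 × 4.45 × 10^24 / 1.102 × 10^7) = √(2.693 × 10^7) = 5190 m/s.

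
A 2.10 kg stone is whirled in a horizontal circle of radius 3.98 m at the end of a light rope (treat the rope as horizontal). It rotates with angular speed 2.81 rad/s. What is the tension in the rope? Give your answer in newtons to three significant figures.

v = ωr = 2.81 × 3.98 = 11.18 m/s.
The tension is the only horizontal force, so it supplies the full centripetal force: T = m v²/r = 2.10 × (11.18)²/3.98 = 2.10 × 125.1/3.98 = 66.00 N.

66.0 N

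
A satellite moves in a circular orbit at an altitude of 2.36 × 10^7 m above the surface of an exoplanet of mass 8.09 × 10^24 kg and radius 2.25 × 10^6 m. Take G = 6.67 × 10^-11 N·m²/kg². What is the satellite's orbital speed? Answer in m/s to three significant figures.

Orbital radius r = R + h = 2.25 × 10^6 + 2.36 × 10^7 = 2.585 × 10^7 m.
Gravity supplies the centripetal force: G M m / r² = m v² / r, so v = √(GM/r).
v = √(6.67 × 10^-11 × 8.09 × 10^24 / 2.585 × 10^7) = √(2.087 × 10^7) = 4569 m/s.

4570 m/s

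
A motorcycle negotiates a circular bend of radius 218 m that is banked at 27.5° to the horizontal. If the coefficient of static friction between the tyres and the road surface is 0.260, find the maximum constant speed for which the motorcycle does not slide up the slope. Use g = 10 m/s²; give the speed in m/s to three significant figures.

44.4 m/s

At the maximum speed, friction acts down the slope at its limiting value f = μN. Radially (horizontal, toward centre): N sinθ + μN cosθ = mv²/r. Vertically: N cosθ − μN sinθ = mg.
Dividing: v² = r g (sinθ + μcosθ)/(cosθ − μsinθ).
sinθ + μcosθ = 0.4617 + 0.260×0.8870 = 0.6924; cosθ − μsinθ = 0.8870 − 0.260×0.4617 = 0.7670.
v² = 218 × 10.0 × 0.6924/0.7670 = 1968 m²/s², so v = 44.36 m/s.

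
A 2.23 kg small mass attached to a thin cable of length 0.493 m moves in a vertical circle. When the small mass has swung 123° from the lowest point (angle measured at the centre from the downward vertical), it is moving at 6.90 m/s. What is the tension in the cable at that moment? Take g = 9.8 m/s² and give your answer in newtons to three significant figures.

Take the radial direction toward the centre of the circle as positive. The component of the weight along the string toward the centre is −mg cos φ (φ measured from the bottom), so Newton's second law along the string gives T − mg cos φ = m v²/r.
cos 123° = -0.5446, so T = m(v²/r + g cos φ) = 2.23 × ((6.90)²/0.493 + 9.8 × -0.5446) = 2.23 × (96.57 + (-5.337)) = 2.23 × 91.23 = 203.5 N.

203 N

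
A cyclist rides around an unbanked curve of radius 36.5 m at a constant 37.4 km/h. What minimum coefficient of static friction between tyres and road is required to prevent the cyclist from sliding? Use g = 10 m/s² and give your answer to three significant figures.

v = 37.4/3.6 = 10.39 m/s.
Friction provides the centripetal force: μ_s m g = m v²/r, so μ_s = v²/(g r) = (10.39)²/(10.0 × 36.5) = 107.9/365.0 = 0.2957.

0.296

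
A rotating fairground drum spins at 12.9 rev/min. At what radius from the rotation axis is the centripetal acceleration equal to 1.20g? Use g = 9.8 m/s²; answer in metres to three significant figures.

6.44 m

ω = 12.9 rev/min × 2π/60 = 1.351 rad/s.
a_c = ω²r = 1.20g ⇒ r = 1.20 × 9.8 / (1.351)² = 11.76/1.825 = 6.444 m.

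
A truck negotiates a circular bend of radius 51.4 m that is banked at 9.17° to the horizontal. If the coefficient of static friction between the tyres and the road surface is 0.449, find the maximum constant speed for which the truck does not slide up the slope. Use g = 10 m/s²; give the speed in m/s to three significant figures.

At the maximum speed, friction acts down the slope at its limiting value f = μN. Radially (horizontal, toward centre): N sinθ + μN cosθ = mv²/r. Vertically: N cosθ − μN sinθ = mg.
Dividing: v² = r g (sinθ + μcosθ)/(cosθ − μsinθ).
sinθ + μcosθ = 0.1594 + 0.449×0.9872 = 0.6026; cosθ − μsinθ = 0.9872 − 0.449×0.1594 = 0.9157.
v² = 51.4 × 10.0 × 0.6026/0.9157 = 338.3 m²/s², so v = 18.39 m/s.

18.4 m/s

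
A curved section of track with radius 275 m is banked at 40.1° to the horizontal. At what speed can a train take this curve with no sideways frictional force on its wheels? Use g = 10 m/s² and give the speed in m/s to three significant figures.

48.1 m/s

On a frictionless banked curve, N sinθ = mv²/r and N cosθ = mg, so tanθ = v²/(rg).
v = √(r g tanθ) = √(275 × 10.0 × tan 40.1°) = √(275 × 10.0 × 0.8421) = √2316 = 48.12 m/s.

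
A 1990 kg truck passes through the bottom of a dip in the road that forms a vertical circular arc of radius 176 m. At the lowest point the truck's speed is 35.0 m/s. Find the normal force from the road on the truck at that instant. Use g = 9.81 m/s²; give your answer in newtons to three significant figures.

At the lowest point, N points up (toward the centre) and the weight mg points down (away from the centre), so the net inward force is N − mg = mv²/r.
N = m(v²/r + g) = 1990 × ((35.0)²/176 + 9.81) = 1990 × (6.960 + 9.81) = 1990 × 16.77 = 33370 N.

33400 N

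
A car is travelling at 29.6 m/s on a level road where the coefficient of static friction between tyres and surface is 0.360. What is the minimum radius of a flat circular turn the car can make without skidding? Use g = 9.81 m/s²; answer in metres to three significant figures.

248 m

At the limit, μ_s m g = m v²/r, so r_min = v²/(μ_s g) = (29.6)²/(0.360 × 9.81) = 876.2/3.532 = 248.1 m.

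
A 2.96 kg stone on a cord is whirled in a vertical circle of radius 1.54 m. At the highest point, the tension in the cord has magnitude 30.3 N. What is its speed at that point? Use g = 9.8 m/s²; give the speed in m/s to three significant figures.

At the top, T + mg = mv²/r, so v = √(r(T/m + g)) = √(1.54 × (30.3/2.96 + 9.8)) = √(1.54 × 20.04) = √30.86 = 5.555 m/s.

5.55 m/s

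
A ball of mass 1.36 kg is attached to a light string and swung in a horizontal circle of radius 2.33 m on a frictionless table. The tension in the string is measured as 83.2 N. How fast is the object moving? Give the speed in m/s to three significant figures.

T = m v²/r ⇒ v = √(T r / m) = √(83.2 × 2.33 / 1.36) = √142.5 = 11.94 m/s.

11.9 m/s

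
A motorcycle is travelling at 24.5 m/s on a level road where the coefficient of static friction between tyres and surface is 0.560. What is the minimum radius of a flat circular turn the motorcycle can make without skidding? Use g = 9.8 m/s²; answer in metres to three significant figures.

At the limit, μ_s m g = m v²/r, so r_min = v²/(μ_s g) = (24.5)²/(0.560 × 9.8) = 600.2/5.488 = 109.4 m.

109 m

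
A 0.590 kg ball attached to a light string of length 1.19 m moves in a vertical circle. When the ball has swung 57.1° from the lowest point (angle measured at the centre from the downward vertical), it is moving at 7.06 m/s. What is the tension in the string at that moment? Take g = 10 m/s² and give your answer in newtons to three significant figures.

27.9 N

Take the radial direction toward the centre of the circle as positive. The component of the weight along the string toward the centre is −mg cos φ (φ measured from the bottom), so Newton's second law along the string gives T − mg cos φ = m v²/r.
cos 57.1° = 0.5432, so T = m(v²/r + g cos φ) = 0.590 × ((7.06)²/1.19 + 10.0 × 0.5432) = 0.590 × (41.89 + (5.432)) = 0.590 × 47.32 = 27.92 N.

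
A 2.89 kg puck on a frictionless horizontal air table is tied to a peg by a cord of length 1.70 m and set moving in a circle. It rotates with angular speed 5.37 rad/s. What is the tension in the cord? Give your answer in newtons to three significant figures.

v = ωr = 5.37 × 1.70 = 9.129 m/s.
The tension is the only horizontal force, so it supplies the full centripetal force: T = m v²/r = 2.89 × (9.129)²/1.70 = 2.89 × 83.34/1.70 = 141.7 N.

142 N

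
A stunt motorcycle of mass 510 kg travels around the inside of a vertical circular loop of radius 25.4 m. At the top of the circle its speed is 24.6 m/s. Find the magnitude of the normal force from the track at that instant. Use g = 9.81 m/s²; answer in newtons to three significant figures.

7150 N

At the top, both N and the weight mg point inward (toward the centre), so N + mg = mv²/r.
N = m(v²/r − g) = 510 × ((24.6)²/25.4 − 9.81) = 510 × (23.83 − 9.81) = 510 × 14.02 = 7148 N.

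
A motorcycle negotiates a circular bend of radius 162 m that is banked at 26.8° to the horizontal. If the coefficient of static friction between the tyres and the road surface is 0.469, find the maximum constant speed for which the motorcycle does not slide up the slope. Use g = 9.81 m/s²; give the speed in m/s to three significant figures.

At the maximum speed, friction acts down the slope at its limiting value f = μN. Radially (horizontal, toward centre): N sinθ + μN cosθ = mv²/r. Vertically: N cosθ − μN sinθ = mg.
Dividing: v² = r g (sinθ + μcosθ)/(cosθ − μsinθ).
sinθ + μcosθ = 0.4509 + 0.469×0.8926 = 0.8695; cosθ − μsinθ = 0.8926 − 0.469×0.4509 = 0.6811.
v² = 162 × 9.81 × 0.8695/0.6811 = 2029 m²/s², so v = 45.04 m/s.

45.0 m/s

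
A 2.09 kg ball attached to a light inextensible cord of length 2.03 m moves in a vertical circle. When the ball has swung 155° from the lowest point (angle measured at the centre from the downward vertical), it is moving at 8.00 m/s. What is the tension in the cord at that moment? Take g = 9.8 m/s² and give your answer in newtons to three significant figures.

47.3 N

Take the radial direction toward the centre of the circle as positive. The component of the weight along the string toward the centre is −mg cos φ (φ measured from the bottom), so Newton's second law along the string gives T − mg cos φ = m v²/r.
cos 155° = -0.9063, so T = m(v²/r + g cos φ) = 2.09 × ((8.00)²/2.03 + 9.8 × -0.9063) = 2.09 × (31.53 + (-8.882)) = 2.09 × 22.65 = 47.33 N.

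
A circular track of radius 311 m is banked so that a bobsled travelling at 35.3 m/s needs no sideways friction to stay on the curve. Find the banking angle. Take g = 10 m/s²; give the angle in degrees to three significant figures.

21.8°

With no friction, the horizontal component of the normal force provides the centripetal force: N sinθ = mv²/r, while N cosθ = mg vertically.
Dividing: tanθ = v²/(r g) = (35.3)²/(311 × 10.0) = 1246/3110 = 0.4007.
θ = arctan(0.4007) = 21.83°.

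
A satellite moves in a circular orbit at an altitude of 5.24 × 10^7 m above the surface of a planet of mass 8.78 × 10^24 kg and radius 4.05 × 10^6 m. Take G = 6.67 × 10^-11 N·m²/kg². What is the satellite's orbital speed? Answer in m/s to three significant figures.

3220 m/s

Orbital radius r = R + h = 4.05 × 10^6 + 5.24 × 10^7 = 5.645 × 10^7 m.
Gravity supplies the centripetal force: G M m / r² = m v² / r, so v = √(GM/r).
v = √(6.67 × 10^-11 × 8.78 × 10^24 / 5.645 × 10^7) = √(1.037 × 10^7) = 3221 m/s.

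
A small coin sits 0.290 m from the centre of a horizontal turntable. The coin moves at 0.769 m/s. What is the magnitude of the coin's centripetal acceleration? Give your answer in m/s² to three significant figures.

a_c = v²/r = (0.7690)²/0.290 = 0.5914/0.290 = 2.039 m/s².

2.04 m/s²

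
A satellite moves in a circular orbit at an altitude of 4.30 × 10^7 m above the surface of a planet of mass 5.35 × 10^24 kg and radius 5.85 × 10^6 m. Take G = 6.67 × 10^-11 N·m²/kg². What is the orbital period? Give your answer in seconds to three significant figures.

114000 s

r = R + h = 5.85 × 10^6 + 4.30 × 10^7 = 4.885 × 10^7 m. Gravity provides the centripetal force: G M m / r² = m v² / r ⇒ v = √(GM/r) = 2703 m/s.
T = 2πr/v = 2π × 4.885 × 10^7 / 2703 = 113600 s.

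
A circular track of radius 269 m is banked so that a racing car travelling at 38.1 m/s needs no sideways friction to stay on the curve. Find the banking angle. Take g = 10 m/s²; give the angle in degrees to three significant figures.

28.4°

For a frictionless banked turn: horizontally N sinθ = mv²/r and vertically N cosθ = mg.
Dividing: tanθ = v²/(r g) = (38.1)²/(269 × 10.0) = 1452/2690 = 0.5396.
θ = arctan(0.5396) = 28.35°.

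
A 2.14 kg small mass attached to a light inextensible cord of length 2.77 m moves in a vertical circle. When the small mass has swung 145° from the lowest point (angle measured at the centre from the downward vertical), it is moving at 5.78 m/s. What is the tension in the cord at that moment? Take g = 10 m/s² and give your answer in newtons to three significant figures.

Take the radial direction toward the centre of the circle as positive. The component of the weight along the string toward the centre is −mg cos φ (φ measured from the bottom), so Newton's second law along the string gives T − mg cos φ = m v²/r.
cos 145° = -0.8192, so T = m(v²/r + g cos φ) = 2.14 × ((5.78)²/2.77 + 10.0 × -0.8192) = 2.14 × (12.06 + (-8.192)) = 2.14 × 3.869 = 8.280 N.

8.28 N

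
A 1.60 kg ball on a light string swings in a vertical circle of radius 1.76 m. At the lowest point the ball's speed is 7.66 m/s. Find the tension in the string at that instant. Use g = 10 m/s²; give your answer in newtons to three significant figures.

At the lowest point, T points up (toward the centre) and the weight mg points down (away from the centre), so the net inward force is T − mg = mv²/r.
T = m(v²/r + g) = 1.60 × ((7.66)²/1.76 + 10.0) = 1.60 × (33.34 + 10.0) = 1.60 × 43.34 = 69.34 N.

69.3 N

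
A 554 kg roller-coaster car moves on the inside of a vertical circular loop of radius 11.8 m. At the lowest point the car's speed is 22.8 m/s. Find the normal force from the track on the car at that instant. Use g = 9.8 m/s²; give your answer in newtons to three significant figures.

At the lowest point, N points up (toward the centre) and the weight mg points down (away from the centre), so the net inward force is N − mg = mv²/r.
N = m(v²/r + g) = 554 × ((22.8)²/11.8 + 9.8) = 554 × (44.05 + 9.8) = 554 × 53.85 = 29840 N.

29800 N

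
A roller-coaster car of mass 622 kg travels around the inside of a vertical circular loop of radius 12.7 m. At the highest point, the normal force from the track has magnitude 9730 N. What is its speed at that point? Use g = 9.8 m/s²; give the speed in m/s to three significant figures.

18.0 m/s

At the top, N + mg = mv²/r, so v = √(r(N/m + g)) = √(12.7 × (9730/622 + 9.8)) = √(12.7 × 25.44) = √323.1 = 17.98 m/s.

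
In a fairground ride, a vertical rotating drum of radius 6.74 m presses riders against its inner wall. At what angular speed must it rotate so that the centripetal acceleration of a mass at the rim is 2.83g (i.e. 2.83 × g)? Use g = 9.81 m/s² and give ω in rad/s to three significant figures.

2.03 rad/s

Centripetal acceleration a_c = ω²r. Setting ω²r = 2.83g:
ω = √(2.83g / r) = √(2.83 × 9.81 / 6.74) = √4.119 = 2.030 rad/s.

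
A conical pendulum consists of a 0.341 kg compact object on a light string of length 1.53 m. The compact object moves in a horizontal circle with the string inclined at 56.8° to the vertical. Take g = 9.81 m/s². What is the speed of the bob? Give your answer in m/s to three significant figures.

4.38 m/s

The radius of the circle is r = L sinθ = 1.53 × sin 56.8° = 1.280 m.
Horizontally T sinθ = mv²/r and vertically T cosθ = mg, so tanθ = v²/(rg).
v = √(r g tanθ) = √(1.280 × 9.81 × 1.528) = √19.19 = 4.381 m/s.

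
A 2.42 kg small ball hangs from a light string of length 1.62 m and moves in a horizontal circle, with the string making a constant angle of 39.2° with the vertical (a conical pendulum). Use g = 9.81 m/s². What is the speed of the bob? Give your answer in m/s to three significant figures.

2.86 m/s

The radius of the circle is r = L sinθ = 1.62 × sin 39.2° = 1.024 m.
Horizontally T sinθ = mv²/r and vertically T cosθ = mg, so tanθ = v²/(rg).
v = √(r g tanθ) = √(1.024 × 9.81 × 0.8156) = √8.192 = 2.862 m/s.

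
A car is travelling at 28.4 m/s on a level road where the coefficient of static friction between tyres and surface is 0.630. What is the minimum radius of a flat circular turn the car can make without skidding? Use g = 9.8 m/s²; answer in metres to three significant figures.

131 m

At the limit, μ_s m g = m v²/r, so r_min = v²/(μ_s g) = (28.4)²/(0.630 × 9.8) = 806.6/6.174 = 130.6 m.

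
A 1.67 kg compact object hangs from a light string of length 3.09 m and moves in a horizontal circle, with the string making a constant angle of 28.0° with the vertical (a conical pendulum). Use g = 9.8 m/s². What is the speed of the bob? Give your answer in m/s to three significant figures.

The radius of the circle is r = L sinθ = 3.09 × sin 28.0° = 1.451 m.
Horizontally T sinθ = mv²/r and vertically T cosθ = mg, so tanθ = v²/(rg).
v = √(r g tanθ) = √(1.451 × 9.8 × 0.5317) = √7.559 = 2.749 m/s.

2.75 m/s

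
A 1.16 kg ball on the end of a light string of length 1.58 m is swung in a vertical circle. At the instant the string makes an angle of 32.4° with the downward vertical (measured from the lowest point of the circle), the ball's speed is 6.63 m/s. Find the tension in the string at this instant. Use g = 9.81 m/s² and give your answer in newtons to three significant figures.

41.9 N

Take the radial direction toward the centre of the circle as positive. The component of the weight along the string toward the centre is −mg cos φ (φ measured from the bottom), so Newton's second law along the string gives T − mg cos φ = m v²/r.
cos 32.4° = 0.8443, so T = m(v²/r + g cos φ) = 1.16 × ((6.63)²/1.58 + 9.81 × 0.8443) = 1.16 × (27.82 + (8.283)) = 1.16 × 36.10 = 41.88 N.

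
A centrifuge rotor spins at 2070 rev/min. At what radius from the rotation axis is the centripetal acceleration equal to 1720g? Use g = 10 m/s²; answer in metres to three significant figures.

ω = 2070 rev/min × 2π/60 = 216.8 rad/s.
a_c = ω²r = 1720g ⇒ r = 1720 × 10.0 / (216.8)² = 17200/46990 = 0.3660 m.

0.366 m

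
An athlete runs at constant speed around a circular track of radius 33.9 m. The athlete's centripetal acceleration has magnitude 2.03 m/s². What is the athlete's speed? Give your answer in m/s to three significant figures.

8.30 m/s

a_c = v²/r ⇒ v = √(a_c · r) = √(2.03 × 33.9) = √68.82 = 8.296 m/s.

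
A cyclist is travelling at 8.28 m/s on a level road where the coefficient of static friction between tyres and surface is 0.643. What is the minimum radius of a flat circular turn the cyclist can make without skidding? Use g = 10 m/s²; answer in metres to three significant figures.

10.7 m

At the limit, μ_s m g = m v²/r, so r_min = v²/(μ_s g) = (8.28)²/(0.643 × 10.0) = 68.56/6.430 = 10.66 m.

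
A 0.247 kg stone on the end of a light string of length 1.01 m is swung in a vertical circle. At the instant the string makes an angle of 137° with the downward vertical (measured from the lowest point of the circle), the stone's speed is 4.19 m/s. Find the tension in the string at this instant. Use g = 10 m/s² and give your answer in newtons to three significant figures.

Take the radial direction toward the centre of the circle as positive. The component of the weight along the string toward the centre is −mg cos φ (φ measured from the bottom), so Newton's second law along the string gives T − mg cos φ = m v²/r.
cos 137° = -0.7314, so T = m(v²/r + g cos φ) = 0.247 × ((4.19)²/1.01 + 10.0 × -0.7314) = 0.247 × (17.38 + (-7.314)) = 0.247 × 10.07 = 2.487 N.

2.49 N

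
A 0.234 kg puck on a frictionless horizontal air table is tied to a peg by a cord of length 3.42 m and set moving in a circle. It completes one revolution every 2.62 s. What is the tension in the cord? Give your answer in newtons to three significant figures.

4.60 N

v = 2πr/T = 2π × 3.42/2.62 = 8.202 m/s.
The tension is the only horizontal force, so it supplies the full centripetal force: T = m v²/r = 0.234 × (8.202)²/3.42 = 0.234 × 67.27/3.42 = 4.603 N.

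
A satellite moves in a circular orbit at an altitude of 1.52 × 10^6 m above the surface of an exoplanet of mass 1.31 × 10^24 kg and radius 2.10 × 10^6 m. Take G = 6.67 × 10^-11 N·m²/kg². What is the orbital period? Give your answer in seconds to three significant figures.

r = R + h = 2.10 × 10^6 + 1.52 × 10^6 = 3.620 × 10^6 m. Gravity provides the centripetal force: G M m / r² = m v² / r ⇒ v = √(GM/r) = 4913 m/s.
T = 2πr/v = 2π × 3.620 × 10^6 / 4913 = 4630 s.

4630 s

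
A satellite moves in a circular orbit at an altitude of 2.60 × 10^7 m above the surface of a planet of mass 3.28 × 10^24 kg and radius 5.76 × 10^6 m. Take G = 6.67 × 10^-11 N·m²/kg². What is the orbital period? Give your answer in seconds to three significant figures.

r = R + h = 5.76 × 10^6 + 2.60 × 10^7 = 3.176 × 10^7 m. Gravity provides the centripetal force: G M m / r² = m v² / r ⇒ v = √(GM/r) = 2625 m/s.
T = 2πr/v = 2π × 3.176 × 10^7 / 2625 = 76030 s.

76000 s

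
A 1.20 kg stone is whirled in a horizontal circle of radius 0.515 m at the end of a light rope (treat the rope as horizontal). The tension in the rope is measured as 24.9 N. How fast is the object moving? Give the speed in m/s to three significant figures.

3.27 m/s

T = m v²/r ⇒ v = √(T r / m) = √(24.9 × 0.515 / 1.20) = √10.69 = 3.269 m/s.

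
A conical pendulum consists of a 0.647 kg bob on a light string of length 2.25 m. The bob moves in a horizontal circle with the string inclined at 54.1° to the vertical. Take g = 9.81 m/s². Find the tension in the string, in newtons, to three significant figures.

10.8 N

Vertically the bob has no acceleration, so T cosθ = mg.
T = mg/cosθ = 0.647 × 9.81 / cos 54.1° = 6.347/0.5864 = 10.82 N.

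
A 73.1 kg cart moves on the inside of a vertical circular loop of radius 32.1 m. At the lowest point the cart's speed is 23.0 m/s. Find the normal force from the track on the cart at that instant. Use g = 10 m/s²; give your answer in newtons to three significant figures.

1940 N

At the lowest point, N points up (toward the centre) and the weight mg points down (away from the centre), so the net inward force is N − mg = mv²/r.
N = m(v²/r + g) = 73.1 × ((23.0)²/32.1 + 10.0) = 73.1 × (16.48 + 10.0) = 73.1 × 26.48 = 1936 N.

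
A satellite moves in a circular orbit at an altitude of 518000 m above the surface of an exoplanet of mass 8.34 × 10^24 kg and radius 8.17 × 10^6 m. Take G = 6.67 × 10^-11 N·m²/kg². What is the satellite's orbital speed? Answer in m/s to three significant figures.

8000 m/s

Orbital radius r = R + h = 8.17 × 10^6 + 518000 = 8.688 × 10^6 m.
Gravity supplies the centripetal force: G M m / r² = m v² / r, so v = √(GM/r).
v = √(6.67 × 10^-11 × 8.34 × 10^24 / 8.688 × 10^6) = √(6.403 × 10^7) = 8002 m/s.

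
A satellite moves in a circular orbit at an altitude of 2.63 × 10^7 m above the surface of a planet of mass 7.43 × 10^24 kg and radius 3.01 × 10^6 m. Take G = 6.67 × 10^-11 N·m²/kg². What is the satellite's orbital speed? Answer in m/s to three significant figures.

Orbital radius r = R + h = 3.01 × 10^6 + 2.63 × 10^7 = 2.931 × 10^7 m.
Gravity supplies the centripetal force: G M m / r² = m v² / r, so v = √(GM/r).
v = √(6.67 × 10^-11 × 7.43 × 10^24 / 2.931 × 10^7) = √(1.691 × 10^7) = 4112 m/s.

4110 m/s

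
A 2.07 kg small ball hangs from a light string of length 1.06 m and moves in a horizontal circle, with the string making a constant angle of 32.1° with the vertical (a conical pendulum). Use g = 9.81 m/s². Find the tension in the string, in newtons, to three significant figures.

24.0 N

Vertically the bob has no acceleration, so T cosθ = mg.
T = mg/cosθ = 2.07 × 9.81 / cos 32.1° = 20.31/0.8471 = 23.97 N.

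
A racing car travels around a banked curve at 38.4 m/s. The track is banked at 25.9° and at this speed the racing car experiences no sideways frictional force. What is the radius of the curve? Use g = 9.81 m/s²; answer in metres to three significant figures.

310 m

Frictionless banking: tanθ = v²/(rg), so r = v²/(g tanθ).
r = (38.4)²/(9.81 × tan 25.9°) = 1475/(9.81 × 0.4856) = 1475/4.763 = 309.6 m.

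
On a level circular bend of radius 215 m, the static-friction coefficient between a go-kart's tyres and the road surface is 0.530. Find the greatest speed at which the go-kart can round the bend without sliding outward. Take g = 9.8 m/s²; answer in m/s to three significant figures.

33.4 m/s

The only inward force on a level bend is static friction, so at the limit f_s = μ_s N = μ_s m g = m v²/r.
Mass cancels: v_max = √(μ_s g r) = √(0.530 × 9.8 × 215) = √1117 = 33.42 m/s.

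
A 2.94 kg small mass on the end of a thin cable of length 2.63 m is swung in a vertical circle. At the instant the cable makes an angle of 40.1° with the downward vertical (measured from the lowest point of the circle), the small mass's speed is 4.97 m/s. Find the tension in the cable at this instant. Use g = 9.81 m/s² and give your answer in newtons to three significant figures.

Take the radial direction toward the centre of the circle as positive. The component of the weight along the string toward the centre is −mg cos φ (φ measured from the bottom), so Newton's second law along the string gives T − mg cos φ = m v²/r.
cos 40.1° = 0.7649, so T = m(v²/r + g cos φ) = 2.94 × ((4.97)²/2.63 + 9.81 × 0.7649) = 2.94 × (9.392 + (7.504)) = 2.94 × 16.90 = 49.67 N.

49.7 N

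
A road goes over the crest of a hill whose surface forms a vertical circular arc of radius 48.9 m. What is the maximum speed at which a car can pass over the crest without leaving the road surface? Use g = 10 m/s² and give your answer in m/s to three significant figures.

22.1 m/s

At the crest the centre of the circle is below the car, so the net downward (centripetal) force is mg − N = mv²/r.
The car leaves the road when N → 0, giving v_max = √(g r) = √(10.0 × 48.9) = 22.11 m/s.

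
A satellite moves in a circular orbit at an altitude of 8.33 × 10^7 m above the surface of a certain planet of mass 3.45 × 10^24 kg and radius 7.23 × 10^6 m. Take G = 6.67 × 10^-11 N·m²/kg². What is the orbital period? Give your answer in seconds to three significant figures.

r = R + h = 7.23 × 10^6 + 8.33 × 10^7 = 9.053 × 10^7 m. Gravity provides the centripetal force: G M m / r² = m v² / r ⇒ v = √(GM/r) = 1594 m/s.
T = 2πr/v = 2π × 9.053 × 10^7 / 1594 = 356800 s.

357000 s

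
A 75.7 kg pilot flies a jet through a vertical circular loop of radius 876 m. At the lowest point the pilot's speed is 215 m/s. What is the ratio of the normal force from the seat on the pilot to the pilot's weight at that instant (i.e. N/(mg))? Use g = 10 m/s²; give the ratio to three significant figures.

6.28

At the bottom, N − mg = mv²/r, so N = m(v²/r + g) and N/(mg) = v²/(rg) + 1 = (215)²/(876 × 10.0) + 1 = 5.277 + 1 = 6.277.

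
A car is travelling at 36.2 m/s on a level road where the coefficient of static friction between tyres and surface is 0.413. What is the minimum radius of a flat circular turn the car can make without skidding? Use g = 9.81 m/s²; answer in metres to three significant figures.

323 m

At the limit, μ_s m g = m v²/r, so r_min = v²/(μ_s g) = (36.2)²/(0.413 × 9.81) = 1310/4.052 = 323.4 m.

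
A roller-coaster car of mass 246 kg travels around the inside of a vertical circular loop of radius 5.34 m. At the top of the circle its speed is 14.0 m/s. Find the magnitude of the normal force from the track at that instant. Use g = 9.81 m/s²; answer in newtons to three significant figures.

At the top, both N and the weight mg point inward (toward the centre), so N + mg = mv²/r.
N = m(v²/r − g) = 246 × ((14.0)²/5.34 − 9.81) = 246 × (36.70 − 9.81) = 246 × 26.89 = 6616 N.

6620 N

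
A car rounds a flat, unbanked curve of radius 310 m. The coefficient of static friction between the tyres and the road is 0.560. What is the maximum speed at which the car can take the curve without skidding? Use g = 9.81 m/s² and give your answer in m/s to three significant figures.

41.3 m/s

The only inward force on a level bend is static friction, so at the limit f_s = μ_s N = μ_s m g = m v²/r.
Mass cancels: v_max = √(μ_s g r) = √(0.560 × 9.81 × 310) = √1703 = 41.27 m/s.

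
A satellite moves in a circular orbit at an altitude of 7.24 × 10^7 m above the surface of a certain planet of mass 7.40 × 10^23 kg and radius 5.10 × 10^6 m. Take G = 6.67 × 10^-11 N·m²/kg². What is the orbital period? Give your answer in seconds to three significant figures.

610000 s

r = R + h = 5.10 × 10^6 + 7.24 × 10^7 = 7.750 × 10^7 m. Gravity provides the centripetal force: G M m / r² = m v² / r ⇒ v = √(GM/r) = 798.0 m/s.
T = 2πr/v = 2π × 7.750 × 10^7 / 798.0 = 610200 s.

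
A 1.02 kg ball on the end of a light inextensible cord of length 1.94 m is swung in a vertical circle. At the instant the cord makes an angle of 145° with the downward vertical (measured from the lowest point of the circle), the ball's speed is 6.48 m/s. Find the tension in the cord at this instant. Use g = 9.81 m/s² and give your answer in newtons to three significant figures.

13.9 N

Take the radial direction toward the centre of the circle as positive. The component of the weight along the string toward the centre is −mg cos φ (φ measured from the bottom), so Newton's second law along the string gives T − mg cos φ = m v²/r.
cos 145° = -0.8192, so T = m(v²/r + g cos φ) = 1.02 × ((6.48)²/1.94 + 9.81 × -0.8192) = 1.02 × (21.64 + (-8.036)) = 1.02 × 13.61 = 13.88 N.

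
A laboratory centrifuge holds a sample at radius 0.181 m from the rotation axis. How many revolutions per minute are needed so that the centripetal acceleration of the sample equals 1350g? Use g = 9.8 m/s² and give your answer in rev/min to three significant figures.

Require ω²r = 1350g, so ω = √(1350 × 9.8/0.181) = 270.4 rad/s.
In rev/min: ω × 60/(2π) = 270.4 × 60/(2π) = 2582 rev/min.

2580 rev/min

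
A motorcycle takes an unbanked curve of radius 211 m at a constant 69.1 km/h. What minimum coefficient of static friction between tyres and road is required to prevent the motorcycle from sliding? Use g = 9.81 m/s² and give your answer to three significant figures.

0.178

v = 69.1/3.6 = 19.19 m/s.
Friction provides the centripetal force: μ_s m g = m v²/r, so μ_s = v²/(g r) = (19.19)²/(9.81 × 211) = 368.4/2070 = 0.1780.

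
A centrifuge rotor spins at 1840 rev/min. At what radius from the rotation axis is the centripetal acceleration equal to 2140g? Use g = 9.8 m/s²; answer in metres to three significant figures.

0.565 m

ω = 1840 rev/min × 2π/60 = 192.7 rad/s.
a_c = ω²r = 2140g ⇒ r = 2140 × 9.8 / (192.7)² = 20970/37130 = 0.5649 m.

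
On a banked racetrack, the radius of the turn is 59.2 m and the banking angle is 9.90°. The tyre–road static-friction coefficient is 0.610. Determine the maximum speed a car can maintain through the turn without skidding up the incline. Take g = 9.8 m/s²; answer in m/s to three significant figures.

22.6 m/s

At the maximum speed, friction acts down the slope at its limiting value f = μN. Radially (horizontal, toward centre): N sinθ + μN cosθ = mv²/r. Vertically: N cosθ − μN sinθ = mg.
Dividing: v² = r g (sinθ + μcosθ)/(cosθ − μsinθ).
sinθ + μcosθ = 0.1719 + 0.610×0.9851 = 0.7728; cosθ − μsinθ = 0.9851 − 0.610×0.1719 = 0.8802.
v² = 59.2 × 9.8 × 0.7728/0.8802 = 509.4 m²/s², so v = 22.57 m/s.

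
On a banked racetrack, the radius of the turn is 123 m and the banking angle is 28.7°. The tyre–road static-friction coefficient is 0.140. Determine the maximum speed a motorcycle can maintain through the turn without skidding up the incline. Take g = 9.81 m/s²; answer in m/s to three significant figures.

At the maximum speed, friction acts down the slope at its limiting value f = μN. Radially (horizontal, toward centre): N sinθ + μN cosθ = mv²/r. Vertically: N cosθ − μN sinθ = mg.
Dividing: v² = r g (sinθ + μcosθ)/(cosθ − μsinθ).
sinθ + μcosθ = 0.4802 + 0.140×0.8771 = 0.6030; cosθ − μsinθ = 0.8771 − 0.140×0.4802 = 0.8099.
v² = 123 × 9.81 × 0.6030/0.8099 = 898.4 m²/s², so v = 29.97 m/s.

30.0 m/s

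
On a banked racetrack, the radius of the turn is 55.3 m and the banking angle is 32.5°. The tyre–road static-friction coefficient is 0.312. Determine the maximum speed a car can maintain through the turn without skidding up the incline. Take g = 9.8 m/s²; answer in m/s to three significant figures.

25.3 m/s

At the maximum speed, friction acts down the slope at its limiting value f = μN. Radially (horizontal, toward centre): N sinθ + μN cosθ = mv²/r. Vertically: N cosθ − μN sinθ = mg.
Dividing: v² = r g (sinθ + μcosθ)/(cosθ − μsinθ).
sinθ + μcosθ = 0.5373 + 0.312×0.8434 = 0.8004; cosθ − μsinθ = 0.8434 − 0.312×0.5373 = 0.6758.
v² = 55.3 × 9.8 × 0.8004/0.6758 = 641.9 m²/s², so v = 25.34 m/s.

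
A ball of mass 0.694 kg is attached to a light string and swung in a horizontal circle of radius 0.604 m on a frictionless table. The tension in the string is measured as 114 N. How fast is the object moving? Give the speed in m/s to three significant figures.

T = m v²/r ⇒ v = √(T r / m) = √(114 × 0.604 / 0.694) = √99.22 = 9.961 m/s.

9.96 m/s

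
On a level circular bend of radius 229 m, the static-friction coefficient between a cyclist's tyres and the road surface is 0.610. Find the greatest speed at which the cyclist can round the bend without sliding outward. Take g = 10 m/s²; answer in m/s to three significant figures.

On a flat curve, static friction is the only horizontal force, so it must supply the full centripetal force: μ_s m g = m v²/r.
Mass cancels: v_max = √(μ_s g r) = √(0.610 × 10.0 × 229) = √1397 = 37.38 m/s.

37.4 m/s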